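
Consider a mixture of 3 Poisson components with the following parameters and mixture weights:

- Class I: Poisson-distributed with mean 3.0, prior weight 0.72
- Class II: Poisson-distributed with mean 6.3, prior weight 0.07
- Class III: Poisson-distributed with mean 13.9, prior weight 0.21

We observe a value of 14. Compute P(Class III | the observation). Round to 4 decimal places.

0.9897

P(component k | x) = w_k·f_k(x) / marginal(x), where marginal(x) = Σ_j w_j·f_j(x).
Poisson probabilities:
  L_I = e^(−3.0)·3.0^14/14! = 2.73153e-06
  L_II = e^(−6.3)·6.3^14/14! = 0.00326817
  L_III = e^(−13.9)·13.9^14/14! = 0.105951
Multiply by the mixture weights:
  w_I·L_I = 0.72 × 2.73153e-06 = 1.9667e-06
  w_II·L_II = 0.07 × 0.00326817 = 0.000228772
  w_III·L_III = 0.21 × 0.105951 = 0.0222497
Sum: 1.9667e-06 + 0.000228772 + 0.0222497 = 0.0224805
Responsibility of Class III: 0.0222497 / 0.0224805 ≈ 0.9897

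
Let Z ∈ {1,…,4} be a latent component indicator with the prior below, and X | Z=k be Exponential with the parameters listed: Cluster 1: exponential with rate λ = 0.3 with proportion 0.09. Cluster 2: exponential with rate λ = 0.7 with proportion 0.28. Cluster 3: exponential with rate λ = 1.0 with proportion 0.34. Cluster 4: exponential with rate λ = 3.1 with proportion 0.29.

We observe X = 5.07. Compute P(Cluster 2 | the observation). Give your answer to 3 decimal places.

Posterior ∝ prior × likelihood, so P(k | x) ∝ w_k f_k(x); normalise over all components.
Exponential densities:
  f_1 = 0.3·e^(−0.3·5.07) = 0.3·e^(−1.5210) = 0.065548
  f_2 = 0.7·e^(−0.7·5.07) = 0.7·e^(−3.5490) = 0.0201274
  f_3 = 1.0·e^(−1.0·5.07) = 1.0·e^(−5.0700) = 0.00628242
  f_4 = 3.1·e^(−3.1·5.07) = 3.1·e^(−15.7170) = 4.62973e-07
Weight by the priors:
  w_1·f_1 = 0.09 × 0.065548 = 0.00589932
  w_2·f_2 = 0.28 × 0.0201274 = 0.00563566
  w_3·f_3 = 0.34 × 0.00628242 = 0.00213602
  w_4·f_4 = 0.29 × 4.62973e-07 = 1.34262e-07
Denominator: 0.00589932 + 0.00563566 + 0.00213602 + 1.34262e-07 = 0.0136711
P(Cluster 2 | x) ≈ 0.412

0.412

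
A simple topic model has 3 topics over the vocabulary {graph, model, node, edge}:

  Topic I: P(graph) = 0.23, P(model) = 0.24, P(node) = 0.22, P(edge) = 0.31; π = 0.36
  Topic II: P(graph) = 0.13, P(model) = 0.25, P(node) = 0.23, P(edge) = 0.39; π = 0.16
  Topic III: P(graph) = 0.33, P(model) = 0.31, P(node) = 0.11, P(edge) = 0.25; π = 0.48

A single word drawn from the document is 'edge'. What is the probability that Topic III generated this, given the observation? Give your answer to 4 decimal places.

0.4082

Apply Bayes' rule: the posterior for each component is proportional to its prior times its likelihood at x.
Evaluate each component's likelihood at the observed value:
  f_I = P(edge | comp) = 0.31
  f_II = P(edge | comp) = 0.39
  f_III = P(edge | comp) = 0.25
Multiply by the mixture weights:
  π_I·f_I = 0.36 × 0.31 = 0.1116
  π_II·f_II = 0.16 × 0.39 = 0.0624
  π_III·f_III = 0.48 × 0.25 = 0.12
Marginal: 0.1116 + 0.0624 + 0.12 = 0.294
Responsibility of Topic III: 0.12 / 0.294 ≈ 0.4082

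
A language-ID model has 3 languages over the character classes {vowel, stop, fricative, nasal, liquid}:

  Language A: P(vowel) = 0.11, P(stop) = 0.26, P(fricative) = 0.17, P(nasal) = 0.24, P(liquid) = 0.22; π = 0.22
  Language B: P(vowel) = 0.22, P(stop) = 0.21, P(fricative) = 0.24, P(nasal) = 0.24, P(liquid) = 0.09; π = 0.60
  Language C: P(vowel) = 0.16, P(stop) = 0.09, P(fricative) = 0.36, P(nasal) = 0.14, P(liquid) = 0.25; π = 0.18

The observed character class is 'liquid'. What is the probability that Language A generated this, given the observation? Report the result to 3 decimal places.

Apply Bayes' rule: the posterior for each component is proportional to its prior times its likelihood at x.
Component likelihoods at x = 'liquid':
  f_A = P(liquid | comp) = 0.22
  f_B = P(liquid | comp) = 0.09
  f_C = P(liquid | comp) = 0.25
Weight by the priors:
  P(Z=A)·f_A = 0.22 × 0.22 = 0.0484
  P(Z=B)·f_B = 0.60 × 0.09 = 0.054
  P(Z=C)·f_C = 0.18 × 0.25 = 0.045
Evidence: 0.0484 + 0.054 + 0.045 = 0.1474
P(Language A | x) ≈ 0.328

0.328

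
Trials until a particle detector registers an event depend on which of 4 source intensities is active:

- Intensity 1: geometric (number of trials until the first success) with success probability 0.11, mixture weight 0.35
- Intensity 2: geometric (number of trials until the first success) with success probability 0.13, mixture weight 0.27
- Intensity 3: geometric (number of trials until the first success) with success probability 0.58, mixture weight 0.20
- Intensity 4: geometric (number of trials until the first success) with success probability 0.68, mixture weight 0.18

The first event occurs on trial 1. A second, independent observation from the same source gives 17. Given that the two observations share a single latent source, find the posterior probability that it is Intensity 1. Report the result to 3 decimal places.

0.572

By Bayes' theorem, P(k | x) = π_k f_k(x) / Σ_j π_j f_j(x).
Since both observations come from the same component, the likelihood for component k is f_k(x₁)·f_k(x₂).
  L_1 = [0.11·(1−0.11)^0 = 0.11·1 = 0.11] × [0.0170464] = 0.0018751
  L_2 = [0.13·(1−0.13)^0 = 0.13·1 = 0.13] × [0.014004] = 0.00182052
  L_3 = [0.58·(1−0.58)^0 = 0.58·1 = 0.58] × [5.43772e-07] = 3.15388e-07
  L_4 = [0.68·(1−0.68)^0 = 0.68·1 = 0.68] × [8.2207e-09] = 5.59007e-09
Weight by the priors:
  π_1·L_1 = 0.35 × 0.0018751 = 0.000656287
  π_2·L_2 = 0.27 × 0.00182052 = 0.00049154
  π_3·L_3 = 0.20 × 3.15388e-07 = 6.30775e-08
  π_4·L_4 = 0.18 × 5.59007e-09 = 1.00621e-09
Normaliser: 0.000656287 + 0.00049154 + 6.30775e-08 + 1.00621e-09 = 0.00114789
So the posterior for Intensity 1 is 0.000656287 / 0.00114789 ≈ 0.572.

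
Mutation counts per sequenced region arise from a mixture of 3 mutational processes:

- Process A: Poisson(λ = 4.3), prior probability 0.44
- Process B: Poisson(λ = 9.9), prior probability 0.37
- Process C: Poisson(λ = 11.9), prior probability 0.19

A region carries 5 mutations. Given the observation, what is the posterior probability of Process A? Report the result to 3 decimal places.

Apply Bayes' rule: the posterior for each component is proportional to its prior times its likelihood at x.
Component likelihoods at x = 5 mutations:
  L_A = 0.166224
  L_B = 0.039763
  L_C = 0.0135036
Unnormalised posteriors:
  w_A·L_A = 0.44 × 0.166224 = 0.0731387
  w_B·L_B = 0.37 × 0.039763 = 0.0147123
  w_C·L_C = 0.19 × 0.0135036 = 0.00256568
Normaliser: 0.0731387 + 0.0147123 + 0.00256568 = 0.0904167
P(Process A | x) ≈ 0.809

0.809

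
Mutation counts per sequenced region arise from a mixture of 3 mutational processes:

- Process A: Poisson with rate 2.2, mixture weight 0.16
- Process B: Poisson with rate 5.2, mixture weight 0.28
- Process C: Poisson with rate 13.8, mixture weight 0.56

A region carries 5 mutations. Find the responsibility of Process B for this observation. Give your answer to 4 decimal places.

The responsibility of component k is π_k f_k(x) divided by Σ_j π_j f_j(x).
Component likelihoods at x = 5 mutations:
  p_A = 0.0475866
  p_B = 0.174785
  p_C = 0.00423595
Multiply by the mixture weights:
  π_A·p_A = 0.16 × 0.0475866 = 0.00761385
  π_B·p_B = 0.28 × 0.174785 = 0.0489398
  π_C·p_C = 0.56 × 0.00423595 = 0.00237213
Denominator: 0.00761385 + 0.0489398 + 0.00237213 = 0.0589258
P(Process B | 5 mutations) ≈ 0.8305

0.8305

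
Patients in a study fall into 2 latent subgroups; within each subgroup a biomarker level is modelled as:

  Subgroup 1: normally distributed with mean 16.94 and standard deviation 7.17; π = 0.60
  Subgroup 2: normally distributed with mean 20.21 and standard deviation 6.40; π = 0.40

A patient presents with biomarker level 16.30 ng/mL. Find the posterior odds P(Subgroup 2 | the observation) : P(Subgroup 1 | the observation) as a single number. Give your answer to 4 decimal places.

0.6222

The posterior odds equal the prior odds times the likelihood ratio: (w_i/w_j)·(f_i(x)/f_j(x)).
Normal densities:
  L_1 = 0.0554193
  L_2 = 0.0517227
Odds = (0.40/0.60) × (0.0517227/0.0554193) = 0.666667 × 0.933298 ≈ 0.6222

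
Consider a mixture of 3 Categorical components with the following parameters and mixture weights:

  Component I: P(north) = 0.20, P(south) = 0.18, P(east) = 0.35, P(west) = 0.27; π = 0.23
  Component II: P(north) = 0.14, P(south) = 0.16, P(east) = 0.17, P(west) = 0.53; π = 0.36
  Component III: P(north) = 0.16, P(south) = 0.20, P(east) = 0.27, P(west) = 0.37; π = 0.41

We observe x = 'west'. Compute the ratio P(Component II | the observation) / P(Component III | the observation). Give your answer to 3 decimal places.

The posterior odds equal the prior odds times the likelihood ratio: (P(Z=i)/P(Z=j))·(f_i(x)/f_j(x)).
Categorical probabilities:
  p_I = 0.27
  p_II = 0.53
  p_III = 0.37
Posterior odds = (P(Z=II)·p_II) / (P(Z=III)·p_III) = (0.36·0.53) / (0.41·0.37) = 0.1908 / 0.1517 ≈ 1.258

1.258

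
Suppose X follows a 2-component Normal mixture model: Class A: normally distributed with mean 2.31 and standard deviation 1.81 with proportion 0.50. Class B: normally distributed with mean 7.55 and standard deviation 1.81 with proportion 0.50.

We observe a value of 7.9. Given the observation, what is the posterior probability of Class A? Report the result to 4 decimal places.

The responsibility of component k is w_k f_k(x) divided by Σ_j w_j f_j(x).
Evaluate each component's likelihood at the observed value:
  L_A = 0.00187084
  L_B = 0.216328
Prior × likelihood for each component:
  w_A·L_A = 0.50 × 0.00187084 = 0.000935422
  w_B·L_B = 0.50 × 0.216328 = 0.108164
Denominator: 0.000935422 + 0.108164 = 0.109099
P(Class A | the observation) ≈ 0.0086

0.0086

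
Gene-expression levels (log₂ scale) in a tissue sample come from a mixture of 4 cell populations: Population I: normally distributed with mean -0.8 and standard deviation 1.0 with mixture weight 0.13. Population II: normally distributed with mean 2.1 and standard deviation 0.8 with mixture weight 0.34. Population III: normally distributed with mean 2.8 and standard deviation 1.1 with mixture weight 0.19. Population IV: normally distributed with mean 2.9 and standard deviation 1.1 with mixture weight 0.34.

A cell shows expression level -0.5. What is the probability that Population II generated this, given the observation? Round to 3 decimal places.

Apply Bayes' rule: the posterior for each component is proportional to its prior times its likelihood at x.
Component likelihoods at x = -0.5:
  f_I = (1/(1.0·√(2π)))·exp(−(-0.5−-0.8)²/(2·1.0²)) = 0.398942·exp(-0.04500) = 0.381388
  f_II = (1/(0.8·√(2π)))·exp(−(-0.5−2.1)²/(2·0.8²)) = 0.498678·exp(-5.28125) = 0.00253631
  f_III = (1/(1.1·√(2π)))·exp(−(-0.5−2.8)²/(2·1.1²)) = 0.362675·exp(-4.50000) = 0.00402895
  f_IV = (1/(1.1·√(2π)))·exp(−(-0.5−2.9)²/(2·1.1²)) = 0.362675·exp(-4.77686) = 0.0030546
Weight by the priors:
  w_I·f_I = 0.13 × 0.381388 = 0.0495804
  w_II·f_II = 0.34 × 0.00253631 = 0.000862345
  w_III·f_III = 0.19 × 0.00402895 = 0.000765501
  w_IV·f_IV = 0.34 × 0.0030546 = 0.00103856
Sum: 0.0495804 + 0.000862345 + 0.000765501 + 0.00103856 = 0.0522468
Responsibility of Population II: 0.000862345 / 0.0522468 ≈ 0.017

0.017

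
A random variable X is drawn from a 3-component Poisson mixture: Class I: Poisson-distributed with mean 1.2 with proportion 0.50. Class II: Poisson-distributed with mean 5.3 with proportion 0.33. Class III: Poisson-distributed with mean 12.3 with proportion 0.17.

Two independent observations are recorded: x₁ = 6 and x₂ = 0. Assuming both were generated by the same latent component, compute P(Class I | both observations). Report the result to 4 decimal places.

0.4263

The responsibility of component k is w_k f_k(x) divided by Σ_j w_j f_j(x).
Since both observations come from the same component, the likelihood for component k is f_k(x₁)·f_k(x₂).
  f_I = [e^(−1.2)·1.2^6/6! = 0.00124911] × [0.301194] = 0.000376225
  f_II = [e^(−5.3)·5.3^6/6! = 0.15366] × [0.00499159] = 0.00076701
  f_III = [e^(−12.3)·12.3^6/6! = 0.0218915] × [4.55174e-06] = 9.96446e-08
Multiply by the mixture weights:
  w_I·f_I = 0.50 × 0.000376225 = 0.000188113
  w_II·f_II = 0.33 × 0.00076701 = 0.000253113
  w_III·f_III = 0.17 × 9.96446e-08 = 1.69396e-08
Sum: 0.000188113 + 0.000253113 + 1.69396e-08 = 0.000441243
So the posterior for Class I is 0.000188113 / 0.000441243 ≈ 0.4263.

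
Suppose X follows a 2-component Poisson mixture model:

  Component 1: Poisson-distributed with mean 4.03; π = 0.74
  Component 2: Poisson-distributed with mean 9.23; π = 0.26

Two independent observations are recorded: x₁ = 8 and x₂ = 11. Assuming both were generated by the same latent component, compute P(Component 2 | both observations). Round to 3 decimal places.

0.987

Posterior ∝ prior × likelihood, so P(k | x) ∝ P(Z=k) f_k(x); normalise over all components.
Since both observations come from the same component, the likelihood for component k is f_k(x₁)·f_k(x₂).
  p_1 = [0.03067] × [0.00202765] = 6.21879e-05
  p_2 = [0.128102] × [0.101748] = 0.0130341
Multiply by the mixture weights:
  P(Z=1)·p_1 = 0.74 × 6.21879e-05 = 4.60191e-05
  P(Z=2)·p_2 = 0.26 × 0.0130341 = 0.00338886
Normaliser: 4.60191e-05 + 0.00338886 = 0.00343488
P(Component 2 | x₁,x₂) = 0.00338886 / 0.00343488 ≈ 0.987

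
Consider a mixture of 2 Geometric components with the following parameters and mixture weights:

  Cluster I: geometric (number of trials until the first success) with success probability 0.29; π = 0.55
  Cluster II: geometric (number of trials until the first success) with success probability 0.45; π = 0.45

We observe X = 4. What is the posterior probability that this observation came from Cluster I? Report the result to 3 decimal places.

The responsibility of component k is π_k f_k(x) divided by Σ_j π_j f_j(x).
Evaluate each component's likelihood at the observed value:
  p_I = 0.29·(1−0.29)^3 = 0.29·0.357911 = 0.103794
  p_II = 0.45·(1−0.45)^3 = 0.45·0.166375 = 0.0748688
Prior × likelihood for each component:
  π_I·p_I = 0.55 × 0.103794 = 0.0570868
  π_II·p_II = 0.45 × 0.0748688 = 0.0336909
Sum: 0.0570868 + 0.0336909 = 0.0907777
Responsibility of Cluster I: 0.0570868 / 0.0907777 ≈ 0.629

0.629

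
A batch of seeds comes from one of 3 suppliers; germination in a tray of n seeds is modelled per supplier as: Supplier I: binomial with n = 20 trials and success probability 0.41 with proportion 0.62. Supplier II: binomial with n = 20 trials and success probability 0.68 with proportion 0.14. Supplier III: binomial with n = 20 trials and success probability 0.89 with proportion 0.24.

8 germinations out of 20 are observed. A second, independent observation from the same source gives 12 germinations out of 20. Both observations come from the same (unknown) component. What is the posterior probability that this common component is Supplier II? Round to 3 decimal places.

0.026

P(component k | x) = π_k·f_k(x) / marginal(x), where marginal(x) = Σ_j π_j·f_j(x).
Since both observations come from the same component, the likelihood for component k is f_k(x₁)·f_k(x₂).
  f_I = [C(20,8)·0.41^8·0.59^12 = 125970·0.000798493·0.0017792 = 0.178963] × [0.041734] = 0.00746881
  f_II = [C(20,8)·0.68^8·0.32^12 = 125970·0.0457163·1.15292e-06 = 0.00663954] × [0.135386] = 0.000898901
  f_III = [C(20,8)·0.89^8·0.11^12 = 125970·0.393659·3.13843e-12 = 1.55632e-07] × [0.000666943] = 1.03798e-10
Prior × likelihood for each component:
  π_I·f_I = 0.62 × 0.00746881 = 0.00463066
  π_II·f_II = 0.14 × 0.000898901 = 0.000125846
  π_III·f_III = 0.24 × 1.03798e-10 = 2.49115e-11
Normaliser: 0.00463066 + 0.000125846 + 2.49115e-11 = 0.00475651
P(Supplier II | x₁, x₂) ≈ 0.026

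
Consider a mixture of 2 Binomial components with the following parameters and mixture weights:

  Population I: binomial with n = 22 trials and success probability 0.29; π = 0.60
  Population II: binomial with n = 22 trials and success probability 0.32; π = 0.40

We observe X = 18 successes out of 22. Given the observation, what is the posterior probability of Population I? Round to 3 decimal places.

0.233

P(component k | x) = π_k·f_k(x) / marginal(x), where marginal(x) = Σ_j π_j·f_j(x).
Evaluate each component's likelihood at the observed value:
  p_I = 3.91212e-07
  p_II = 1.9362e-06
Prior × likelihood for each component:
  π_I·p_I = 0.60 × 3.91212e-07 = 2.34727e-07
  π_II·p_II = 0.40 × 1.9362e-06 = 7.74479e-07
Normaliser: 2.34727e-07 + 7.74479e-07 = 1.00921e-06
Responsibility of Population I: 2.34727e-07 / 1.00921e-06 ≈ 0.233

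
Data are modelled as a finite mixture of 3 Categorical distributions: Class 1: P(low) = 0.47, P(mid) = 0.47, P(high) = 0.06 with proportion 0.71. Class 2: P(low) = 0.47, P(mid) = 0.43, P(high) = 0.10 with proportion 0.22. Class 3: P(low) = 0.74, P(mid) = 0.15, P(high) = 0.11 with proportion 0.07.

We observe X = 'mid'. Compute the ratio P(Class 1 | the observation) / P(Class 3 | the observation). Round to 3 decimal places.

31.781

Only the two components matter; the odds are (π_i f_i(x)) / (π_j f_j(x)).
Categorical probabilities:
  f_1 = P(mid | comp) = 0.47
  f_2 = P(mid | comp) = 0.43
  f_3 = P(mid | comp) = 0.15
0.3337 / 0.0105 ≈ 31.781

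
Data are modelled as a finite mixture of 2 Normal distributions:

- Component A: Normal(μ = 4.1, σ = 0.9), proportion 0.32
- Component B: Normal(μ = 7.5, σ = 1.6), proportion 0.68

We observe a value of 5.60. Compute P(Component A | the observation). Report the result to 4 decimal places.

By Bayes' theorem, P(k | x) = w_k f_k(x) / Σ_j w_j f_j(x).
Evaluate each component's likelihood at the observed value:
  p_A = 0.11053
  p_B = 0.123191
Unnormalised posteriors:
  w_A·p_A = 0.32 × 0.11053 = 0.0353696
  w_B·p_B = 0.68 × 0.123191 = 0.0837698
Normaliser: 0.0353696 + 0.0837698 = 0.119139
P(Component A | x) ≈ 0.2969

0.2969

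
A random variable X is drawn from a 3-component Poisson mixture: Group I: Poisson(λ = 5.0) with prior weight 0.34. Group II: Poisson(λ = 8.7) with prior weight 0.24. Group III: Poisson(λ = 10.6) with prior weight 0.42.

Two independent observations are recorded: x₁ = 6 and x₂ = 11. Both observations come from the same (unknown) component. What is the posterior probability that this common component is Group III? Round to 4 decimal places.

By Bayes' theorem, P(k | x) = P(Z=k) f_k(x) / Σ_j P(Z=j) f_j(x).
Since both observations come from the same component, the likelihood for component k is f_k(x₁)·f_k(x₂).
  L_I = [e^(−5.0)·5.0^6/6! = 0.146223] × [0.00824218] = 0.00120519
  L_II = [e^(−8.7)·8.7^6/6! = 0.100328] × [0.0901974] = 0.0090493
  L_III = [e^(−10.6)·10.6^6/6! = 0.0490887] × [0.118492] = 0.00581659
Multiply by the mixture weights:
  P(Z=I)·L_I = 0.34 × 0.00120519 = 0.000409766
  P(Z=II)·L_II = 0.24 × 0.0090493 = 0.00217183
  P(Z=III)·L_III = 0.42 × 0.00581659 = 0.00244297
Marginal: 0.000409766 + 0.00217183 + 0.00244297 = 0.00502457
Responsibility of Group III: 0.00244297 / 0.00502457 ≈ 0.4862

0.4862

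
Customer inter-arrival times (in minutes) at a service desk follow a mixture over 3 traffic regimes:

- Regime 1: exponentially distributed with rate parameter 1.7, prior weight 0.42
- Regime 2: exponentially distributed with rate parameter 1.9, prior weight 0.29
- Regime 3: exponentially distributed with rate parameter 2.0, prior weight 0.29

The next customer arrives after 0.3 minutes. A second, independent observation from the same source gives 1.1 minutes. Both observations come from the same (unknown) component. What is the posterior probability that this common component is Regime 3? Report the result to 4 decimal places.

Posterior ∝ prior × likelihood, so P(k | x) ∝ P(Z=k) f_k(x); normalise over all components.
Since both observations come from the same component, the likelihood for component k is f_k(x₁)·f_k(x₂).
  L_1 = [1.7·e^(−1.7·0.3) = 1.7·e^(−0.5100) = 1.02084] × [0.26201] = 0.267471
  L_2 = [1.9·e^(−1.9·0.3) = 1.9·e^(−0.5700) = 1.0745] × [0.235006] = 0.252513
  L_3 = [2.0·e^(−2.0·0.3) = 2.0·e^(−0.6000) = 1.09762] × [0.221606] = 0.24324
Unnormalised posteriors:
  P(Z=1)·L_1 = 0.42 × 0.267471 = 0.112338
  P(Z=2)·L_2 = 0.29 × 0.252513 = 0.0732288
  P(Z=3)·L_3 = 0.29 × 0.24324 = 0.0705397
Evidence: 0.112338 + 0.0732288 + 0.0705397 = 0.256106
Responsibility of Regime 3: 0.0705397 / 0.256106 ≈ 0.2754

0.2754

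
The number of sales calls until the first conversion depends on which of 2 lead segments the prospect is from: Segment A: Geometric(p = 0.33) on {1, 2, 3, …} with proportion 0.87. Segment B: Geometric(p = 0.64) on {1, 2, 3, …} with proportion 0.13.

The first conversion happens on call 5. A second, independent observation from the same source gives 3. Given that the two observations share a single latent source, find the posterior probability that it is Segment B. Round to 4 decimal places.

Apply Bayes' rule: the posterior for each component is proportional to its prior times its likelihood at x.
Since both observations come from the same component, the likelihood for component k is f_k(x₁)·f_k(x₂).
  L_A = [0.33·(1−0.33)^4 = 0.33·0.201511 = 0.0664987] × [0.148137] = 0.00985092
  L_B = [0.64·(1−0.64)^4 = 0.64·0.0167962 = 0.0107495] × [0.082944] = 0.00089161
Weight by the priors:
  P(Z=A)·L_A = 0.87 × 0.00985092 = 0.0085703
  P(Z=B)·L_B = 0.13 × 0.00089161 = 0.000115909
Sum: 0.0085703 + 0.000115909 = 0.00868621
P(Segment B | x₁, x₂) = 0.000115909 / 0.00868621 ≈ 0.0133

0.0133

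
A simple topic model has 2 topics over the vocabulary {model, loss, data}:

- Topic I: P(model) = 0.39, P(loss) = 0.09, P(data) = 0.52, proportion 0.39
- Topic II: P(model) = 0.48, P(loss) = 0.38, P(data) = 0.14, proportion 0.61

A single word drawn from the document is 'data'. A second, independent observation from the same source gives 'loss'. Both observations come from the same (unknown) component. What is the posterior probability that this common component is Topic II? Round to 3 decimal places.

0.640

Apply Bayes' rule: the posterior for each component is proportional to its prior times its likelihood at x.
Since both observations come from the same component, the likelihood for component k is f_k(x₁)·f_k(x₂).
  f_I = [P(data | comp) = 0.52] × [0.09] = 0.0468
  f_II = [P(data | comp) = 0.14] × [0.38] = 0.0532
Prior × likelihood for each component:
  π_I·f_I = 0.39 × 0.0468 = 0.018252
  π_II·f_II = 0.61 × 0.0532 = 0.032452
Evidence: 0.018252 + 0.032452 = 0.050704
So the posterior for Topic II is 0.032452 / 0.050704 ≈ 0.640.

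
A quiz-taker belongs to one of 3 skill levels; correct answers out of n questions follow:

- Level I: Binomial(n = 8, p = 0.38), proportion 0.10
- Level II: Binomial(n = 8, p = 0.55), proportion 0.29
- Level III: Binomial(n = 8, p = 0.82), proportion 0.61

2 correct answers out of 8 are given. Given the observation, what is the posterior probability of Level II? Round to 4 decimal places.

Posterior ∝ prior × likelihood, so P(k | x) ∝ w_k f_k(x); normalise over all components.
Component likelihoods at x = 2 correct answers out of 8:
  p_I = C(8,2)·0.38^2·0.62^6 = 28·0.1444·0.0568002 = 0.229655
  p_II = C(8,2)·0.55^2·0.45^6 = 28·0.3025·0.00830377 = 0.0703329
  p_III = C(8,2)·0.82^2·0.18^6 = 28·0.6724·3.40122e-05 = 0.000640355
Multiply by the mixture weights:
  w_I·p_I = 0.10 × 0.229655 = 0.0229655
  w_II·p_II = 0.29 × 0.0703329 = 0.0203965
  w_III·p_III = 0.61 × 0.000640355 = 0.000390617
Marginal: 0.0229655 + 0.0203965 + 0.000390617 = 0.0437526
P(Level II | 2 correct answers out of 8) = 0.0203965 / 0.0437526 ≈ 0.4662

0.4662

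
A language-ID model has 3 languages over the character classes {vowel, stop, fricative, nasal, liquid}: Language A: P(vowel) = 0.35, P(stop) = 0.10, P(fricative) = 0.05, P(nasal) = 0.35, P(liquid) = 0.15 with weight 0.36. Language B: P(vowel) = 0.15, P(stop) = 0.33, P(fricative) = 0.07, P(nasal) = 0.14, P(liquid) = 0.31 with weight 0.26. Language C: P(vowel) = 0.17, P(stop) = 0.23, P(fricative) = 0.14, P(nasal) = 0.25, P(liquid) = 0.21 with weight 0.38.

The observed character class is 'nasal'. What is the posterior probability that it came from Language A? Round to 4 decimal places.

P(component k | x) = π_k·f_k(x) / marginal(x), where marginal(x) = Σ_j π_j·f_j(x).
Evaluate each component's likelihood at the observed value:
  L_A = 0.35
  L_B = 0.14
  L_C = 0.25
Weight by the priors:
  π_A·L_A = 0.36 × 0.35 = 0.126
  π_B·L_B = 0.26 × 0.14 = 0.0364
  π_C·L_C = 0.38 × 0.25 = 0.095
Evidence: 0.126 + 0.0364 + 0.095 = 0.2574
Responsibility of Language A: 0.126 / 0.2574 ≈ 0.4895

0.4895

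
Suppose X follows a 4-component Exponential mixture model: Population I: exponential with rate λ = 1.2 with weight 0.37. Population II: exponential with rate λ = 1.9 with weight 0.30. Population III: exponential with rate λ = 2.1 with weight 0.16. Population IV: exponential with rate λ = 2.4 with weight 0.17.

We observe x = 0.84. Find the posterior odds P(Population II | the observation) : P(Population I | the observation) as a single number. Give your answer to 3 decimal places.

Only the two components matter; the odds are (P(Z=i) f_i(x)) / (P(Z=j) f_j(x)).
Component likelihoods at x = 0.84:
  p_I = 1.2·e^(−1.2·0.84) = 1.2·e^(−1.0080) = 0.437938
  p_II = 1.9·e^(−1.9·0.84) = 1.9·e^(−1.5960) = 0.385141
  p_III = 2.1·e^(−2.1·0.84) = 2.1·e^(−1.7640) = 0.359852
  p_IV = 2.4·e^(−2.4·0.84) = 2.4·e^(−2.0160) = 0.319649
0.115542 / 0.162037 ≈ 0.713

0.713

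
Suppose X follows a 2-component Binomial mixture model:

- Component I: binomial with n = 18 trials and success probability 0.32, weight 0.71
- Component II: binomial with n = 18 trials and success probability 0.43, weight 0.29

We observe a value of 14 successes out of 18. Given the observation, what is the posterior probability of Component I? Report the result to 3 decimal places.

0.073

By Bayes' theorem, P(k | x) = π_k f_k(x) / Σ_j π_j f_j(x).
Evaluate each component's likelihood at the observed value:
  L_I = 7.72426e-05
  L_II = 0.0023866
Multiply by the mixture weights:
  π_I·L_I = 0.71 × 7.72426e-05 = 5.48422e-05
  π_II·L_II = 0.29 × 0.0023866 = 0.000692113
Normaliser: 5.48422e-05 + 0.000692113 = 0.000746956
P(Component I | 14 successes out of 18) = 5.48422e-05 / 0.000746956 ≈ 0.073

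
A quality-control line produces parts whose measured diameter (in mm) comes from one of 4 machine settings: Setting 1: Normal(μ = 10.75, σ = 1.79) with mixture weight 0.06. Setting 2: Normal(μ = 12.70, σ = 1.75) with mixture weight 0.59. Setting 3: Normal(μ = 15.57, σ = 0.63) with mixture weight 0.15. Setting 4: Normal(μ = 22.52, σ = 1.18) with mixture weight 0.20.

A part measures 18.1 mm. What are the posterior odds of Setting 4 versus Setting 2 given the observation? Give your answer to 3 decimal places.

0.053

The posterior odds equal the prior odds times the likelihood ratio: (π_i/π_j)·(f_i(x)/f_j(x)).
Evaluate each component's likelihood at the observed value:
  L_1 = 4.86252e-05
  L_2 = 0.00195108
  L_3 = 0.000199336
  L_4 = 0.000303593
Posterior odds = (π_4·L_4) / (π_2·L_2) = (0.20·0.000303593) / (0.59·0.00195108) = 6.07186e-05 / 0.00115114 ≈ 0.053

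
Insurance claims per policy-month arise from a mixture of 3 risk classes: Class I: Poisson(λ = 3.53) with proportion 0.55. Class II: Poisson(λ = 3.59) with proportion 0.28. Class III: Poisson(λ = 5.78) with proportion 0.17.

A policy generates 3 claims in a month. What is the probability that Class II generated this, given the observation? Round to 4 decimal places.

0.3061

Posterior ∝ prior × likelihood, so P(k | x) ∝ P(Z=k) f_k(x); normalise over all components.
Poisson probabilities:
  L_I = e^(−3.53)·3.53^3/3! = 0.214839
  L_II = e^(−3.59)·3.59^3/3! = 0.212821
  L_III = e^(−5.78)·5.78^3/3! = 0.0994054
Unnormalised posteriors:
  P(Z=I)·L_I = 0.55 × 0.214839 = 0.118162
  P(Z=II)·L_II = 0.28 × 0.212821 = 0.0595899
  P(Z=III)·L_III = 0.17 × 0.0994054 = 0.0168989
Marginal: 0.118162 + 0.0595899 + 0.0168989 = 0.19465
P(Class II | x) = 0.0595899 / 0.19465 ≈ 0.3061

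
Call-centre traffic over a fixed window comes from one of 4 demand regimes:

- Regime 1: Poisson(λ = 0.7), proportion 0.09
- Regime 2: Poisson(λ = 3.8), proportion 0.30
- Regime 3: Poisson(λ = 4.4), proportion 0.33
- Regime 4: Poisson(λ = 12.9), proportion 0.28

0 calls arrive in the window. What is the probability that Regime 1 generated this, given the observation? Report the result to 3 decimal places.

0.806

Posterior ∝ prior × likelihood, so P(k | x) ∝ P(Z=k) f_k(x); normalise over all components.
Poisson probabilities:
  f_1 = 0.496585
  f_2 = 0.0223708
  f_3 = 0.0122773
  f_4 = 2.49805e-06
Weight by the priors:
  P(Z=1)·f_1 = 0.09 × 0.496585 = 0.0446927
  P(Z=2)·f_2 = 0.30 × 0.0223708 = 0.00671123
  P(Z=3)·f_3 = 0.33 × 0.0122773 = 0.00405152
  P(Z=4)·f_4 = 0.28 × 2.49805e-06 = 6.99454e-07
Denominator: 0.0446927 + 0.00671123 + 0.00405152 + 6.99454e-07 = 0.0554561
P(Regime 1 | 0 calls) ≈ 0.806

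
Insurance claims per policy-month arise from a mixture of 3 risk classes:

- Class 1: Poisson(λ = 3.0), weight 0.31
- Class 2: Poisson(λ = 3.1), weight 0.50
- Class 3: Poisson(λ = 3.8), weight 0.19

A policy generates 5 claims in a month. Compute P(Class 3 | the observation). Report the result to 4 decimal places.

P(component k | x) = π_k·f_k(x) / marginal(x), where marginal(x) = Σ_j π_j·f_j(x).
Evaluate each component's likelihood at the observed value:
  L_1 = e^(−3.0)·3.0^5/5! = 0.100819
  L_2 = e^(−3.1)·3.1^5/5! = 0.107477
  L_3 = e^(−3.8)·3.8^5/5! = 0.147713
Weight by the priors:
  π_1·L_1 = 0.31 × 0.100819 = 0.0312538
  π_2·L_2 = 0.50 × 0.107477 = 0.0537384
  π_3·L_3 = 0.19 × 0.147713 = 0.0280654
Denominator: 0.0312538 + 0.0537384 + 0.0280654 = 0.113058
Responsibility of Class 3: 0.0280654 / 0.113058 ≈ 0.2482

0.2482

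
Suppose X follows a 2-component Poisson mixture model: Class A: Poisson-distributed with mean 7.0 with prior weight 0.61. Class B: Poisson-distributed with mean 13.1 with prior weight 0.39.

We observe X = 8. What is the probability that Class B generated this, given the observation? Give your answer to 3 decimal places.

The responsibility of component k is π_k f_k(x) divided by Σ_j π_j f_j(x).
Evaluate each component's likelihood at the observed value:
  L_A = e^(−7.0)·7.0^8/8! = 0.130377
  L_B = e^(−13.1)·13.1^8/8! = 0.0439939
Unnormalised posteriors:
  π_A·L_A = 0.61 × 0.130377 = 0.0795302
  π_B·L_B = 0.39 × 0.0439939 = 0.0171576
Sum: 0.0795302 + 0.0171576 = 0.0966878
Responsibility of Class B: 0.0171576 / 0.0966878 ≈ 0.177

0.177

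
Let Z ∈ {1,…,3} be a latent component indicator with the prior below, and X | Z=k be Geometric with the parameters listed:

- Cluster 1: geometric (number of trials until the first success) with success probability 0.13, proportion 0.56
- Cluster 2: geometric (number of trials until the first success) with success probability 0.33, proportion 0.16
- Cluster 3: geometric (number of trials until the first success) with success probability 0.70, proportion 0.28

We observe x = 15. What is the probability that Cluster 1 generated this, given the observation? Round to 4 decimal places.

0.9816

Apply Bayes' rule: the posterior for each component is proportional to its prior times its likelihood at x.
Geometric probabilities:
  p_1 = 0.13·(1−0.13)^14 = 0.13·0.142321 = 0.0185018
  p_2 = 0.33·(1−0.33)^14 = 0.33·0.00367322 = 0.00121216
  p_3 = 0.70·(1−0.70)^14 = 0.70·4.78297e-08 = 3.34808e-08
Unnormalised posteriors:
  P(Z=1)·p_1 = 0.56 × 0.0185018 = 0.010361
  P(Z=2)·p_2 = 0.16 × 0.00121216 = 0.000193946
  P(Z=3)·p_3 = 0.28 × 3.34808e-08 = 9.37462e-09
Marginal: 0.010361 + 0.000193946 + 9.37462e-09 = 0.0105549
So the posterior for Cluster 1 is 0.010361 / 0.0105549 ≈ 0.9816.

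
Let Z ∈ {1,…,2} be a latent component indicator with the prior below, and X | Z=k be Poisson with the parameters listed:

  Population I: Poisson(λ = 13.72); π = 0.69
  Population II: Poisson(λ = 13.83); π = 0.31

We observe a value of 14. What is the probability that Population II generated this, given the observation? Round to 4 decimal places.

Posterior ∝ prior × likelihood, so P(k | x) ∝ π_k f_k(x); normalise over all components.
Component likelihoods at x = 14:
  f_I = e^(−13.72)·13.72^14/14! = 0.105689
  f_II = e^(−13.83)·13.83^14/14! = 0.105879
Prior × likelihood for each component:
  π_I·f_I = 0.69 × 0.105689 = 0.0729253
  π_II·f_II = 0.31 × 0.105879 = 0.0328225
Marginal: 0.0729253 + 0.0328225 = 0.105748
Responsibility of Population II: 0.0328225 / 0.105748 ≈ 0.3104

0.3104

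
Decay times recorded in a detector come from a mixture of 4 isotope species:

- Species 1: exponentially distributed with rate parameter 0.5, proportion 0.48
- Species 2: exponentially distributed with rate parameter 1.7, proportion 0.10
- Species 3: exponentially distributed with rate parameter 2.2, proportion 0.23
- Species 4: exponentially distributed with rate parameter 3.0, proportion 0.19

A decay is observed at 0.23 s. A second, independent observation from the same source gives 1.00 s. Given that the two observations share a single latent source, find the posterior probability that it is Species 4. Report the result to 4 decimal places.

0.1962

Apply Bayes' rule: the posterior for each component is proportional to its prior times its likelihood at x.
Since both observations come from the same component, the likelihood for component k is f_k(x₁)·f_k(x₂).
  L_1 = [0.5·e^(−0.5·0.23) = 0.5·e^(−0.1150) = 0.445683] × [0.303265] = 0.13516
  L_2 = [1.7·e^(−1.7·0.23) = 1.7·e^(−0.3910) = 1.14985] × [0.310562] = 0.357099
  L_3 = [2.2·e^(−2.2·0.23) = 2.2·e^(−0.5060) = 1.32639] × [0.243767] = 0.323329
  L_4 = [3.0·e^(−3.0·0.23) = 3.0·e^(−0.6900) = 1.50473] × [0.149361] = 0.224748
Prior × likelihood for each component:
  π_1·L_1 = 0.48 × 0.13516 = 0.0648769
  π_2·L_2 = 0.10 × 0.357099 = 0.0357099
  π_3·L_3 = 0.23 × 0.323329 = 0.0743656
  π_4·L_4 = 0.19 × 0.224748 = 0.0427021
Normaliser: 0.0648769 + 0.0357099 + 0.0743656 + 0.0427021 = 0.217655
Responsibility of Species 4: 0.0427021 / 0.217655 ≈ 0.1962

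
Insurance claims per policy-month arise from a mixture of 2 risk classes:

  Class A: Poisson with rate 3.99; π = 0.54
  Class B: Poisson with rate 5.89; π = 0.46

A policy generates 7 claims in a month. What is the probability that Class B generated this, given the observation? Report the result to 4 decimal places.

Apply Bayes' rule: the posterior for each component is proportional to its prior times its likelihood at x.
Poisson probabilities:
  f_A = 0.0590942
  f_B = 0.135015
Weight by the priors:
  w_A·f_A = 0.54 × 0.0590942 = 0.0319109
  w_B·f_B = 0.46 × 0.135015 = 0.0621069
Sum: 0.0319109 + 0.0621069 = 0.0940178
P(Class B | x) = 0.0621069 / 0.0940178 ≈ 0.6606

0.6606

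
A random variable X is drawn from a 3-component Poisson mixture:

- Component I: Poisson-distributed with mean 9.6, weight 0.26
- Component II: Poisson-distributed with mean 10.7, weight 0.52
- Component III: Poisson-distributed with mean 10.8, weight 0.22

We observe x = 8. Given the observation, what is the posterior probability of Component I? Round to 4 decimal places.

Apply Bayes' rule: the posterior for each component is proportional to its prior times its likelihood at x.
Evaluate each component's likelihood at the observed value:
  L_I = e^(−9.6)·9.6^8/8! = 0.121178
  L_II = e^(−10.7)·10.7^8/8! = 0.0960724
  L_III = e^(−10.8)·10.8^8/8! = 0.093646
Weight by the priors:
  π_I·L_I = 0.26 × 0.121178 = 0.0315062
  π_II·L_II = 0.52 × 0.0960724 = 0.0499577
  π_III·L_III = 0.22 × 0.093646 = 0.0206021
Denominator: 0.0315062 + 0.0499577 + 0.0206021 = 0.102066
So the posterior for Component I is 0.0315062 / 0.102066 ≈ 0.3087.

0.3087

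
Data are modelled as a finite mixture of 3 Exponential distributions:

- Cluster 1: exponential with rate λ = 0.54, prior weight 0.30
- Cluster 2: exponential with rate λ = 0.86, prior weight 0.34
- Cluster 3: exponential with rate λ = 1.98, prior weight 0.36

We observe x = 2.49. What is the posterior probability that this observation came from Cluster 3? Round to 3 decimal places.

0.063

Apply Bayes' rule: the posterior for each component is proportional to its prior times its likelihood at x.
Evaluate each component's likelihood at the observed value:
  p_1 = 0.54·e^(−0.54·2.49) = 0.54·e^(−1.3446) = 0.140748
  p_2 = 0.86·e^(−0.86·2.49) = 0.86·e^(−2.1414) = 0.101042
  p_3 = 1.98·e^(−1.98·2.49) = 1.98·e^(−4.9302) = 0.0143056
Unnormalised posteriors:
  π_1·p_1 = 0.30 × 0.140748 = 0.0422243
  π_2·p_2 = 0.34 × 0.101042 = 0.0343541
  π_3·p_3 = 0.36 × 0.0143056 = 0.00515002
Denominator: 0.0422243 + 0.0343541 + 0.00515002 = 0.0817285
P(Cluster 3 | the observation) ≈ 0.063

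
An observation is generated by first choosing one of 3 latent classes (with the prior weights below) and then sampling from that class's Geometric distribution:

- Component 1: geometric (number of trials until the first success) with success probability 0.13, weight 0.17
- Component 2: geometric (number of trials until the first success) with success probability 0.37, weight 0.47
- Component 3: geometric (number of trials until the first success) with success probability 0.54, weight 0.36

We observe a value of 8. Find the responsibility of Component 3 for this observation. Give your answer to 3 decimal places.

Apply Bayes' rule: the posterior for each component is proportional to its prior times its likelihood at x.
Component likelihoods at x = 8:
  f_1 = 0.13·(1−0.13)^7 = 0.13·0.377255 = 0.0490431
  f_2 = 0.37·(1−0.37)^7 = 0.37·0.0393898 = 0.0145742
  f_3 = 0.54·(1−0.54)^7 = 0.54·0.00435818 = 0.00235342
Unnormalised posteriors:
  w_1·f_1 = 0.17 × 0.0490431 = 0.00833733
  w_2·f_2 = 0.47 × 0.0145742 = 0.00684989
  w_3·f_3 = 0.36 × 0.00235342 = 0.00084723
Sum: 0.00833733 + 0.00684989 + 0.00084723 = 0.0160344
P(Component 3 | x) = 0.00084723 / 0.0160344 ≈ 0.053

0.053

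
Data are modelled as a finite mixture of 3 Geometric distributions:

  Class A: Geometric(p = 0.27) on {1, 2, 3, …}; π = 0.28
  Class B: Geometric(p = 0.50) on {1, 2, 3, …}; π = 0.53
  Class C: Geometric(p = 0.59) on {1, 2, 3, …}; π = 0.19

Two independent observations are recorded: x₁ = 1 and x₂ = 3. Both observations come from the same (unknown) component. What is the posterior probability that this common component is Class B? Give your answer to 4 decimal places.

0.6010

P(component k | x) = P(Z=k)·f_k(x) / marginal(x), where marginal(x) = Σ_j P(Z=j)·f_j(x).
Since both observations come from the same component, the likelihood for component k is f_k(x₁)·f_k(x₂).
  f_A = [0.27·(1−0.27)^0 = 0.27·1 = 0.27] × [0.143883] = 0.0388484
  f_B = [0.50·(1−0.50)^0 = 0.50·1 = 0.5] × [0.125] = 0.0625
  f_C = [0.59·(1−0.59)^0 = 0.59·1 = 0.59] × [0.099179] = 0.0585156
Multiply by the mixture weights:
  P(Z=A)·f_A = 0.28 × 0.0388484 = 0.0108776
  P(Z=B)·f_B = 0.53 × 0.0625 = 0.033125
  P(Z=C)·f_C = 0.19 × 0.0585156 = 0.011118
Marginal: 0.0108776 + 0.033125 + 0.011118 = 0.0551205
P(Class B | data) = 0.033125 / 0.0551205 ≈ 0.6010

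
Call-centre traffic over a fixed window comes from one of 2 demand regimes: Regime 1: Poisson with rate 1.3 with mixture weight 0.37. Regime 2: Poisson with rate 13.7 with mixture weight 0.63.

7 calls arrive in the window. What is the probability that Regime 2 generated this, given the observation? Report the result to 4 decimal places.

Posterior ∝ prior × likelihood, so P(k | x) ∝ P(Z=k) f_k(x); normalise over all components.
Poisson probabilities:
  L_1 = 0.000339305
  L_2 = 0.0201734
Multiply by the mixture weights:
  P(Z=1)·L_1 = 0.37 × 0.000339305 = 0.000125543
  P(Z=2)·L_2 = 0.63 × 0.0201734 = 0.0127092
Marginal: 0.000125543 + 0.0127092 = 0.0128348
P(Regime 2 | data) ≈ 0.9902

0.9902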